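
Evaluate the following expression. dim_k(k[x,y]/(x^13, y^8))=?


Basis: x^i*y^j, i<13, j<8
13*8=104


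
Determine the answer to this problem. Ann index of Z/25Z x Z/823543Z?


Exponent = lcm of the cyclic orders; pairwise coprime => product.
5^2*7^7=25*823543=20588575


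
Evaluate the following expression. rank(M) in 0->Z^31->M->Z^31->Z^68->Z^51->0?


Alt sum=0:
(-1)^0*31 + (-1)^1*? + (-1)^2*31 + (-1)^3*68 + (-1)^4*51=0
rank(M)=45


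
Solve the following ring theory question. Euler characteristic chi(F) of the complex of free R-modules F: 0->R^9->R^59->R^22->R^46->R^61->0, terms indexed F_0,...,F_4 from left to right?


chi = sum (-1)^i * rank:
(-1)^0*9=9
(-1)^1*59=-59
(-1)^2*22=22
(-1)^3*46=-46
(-1)^4*61=61
chi=-13


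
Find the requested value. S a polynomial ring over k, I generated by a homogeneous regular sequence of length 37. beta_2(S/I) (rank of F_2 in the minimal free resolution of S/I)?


Regular sequence => Koszul complex is the minimal free resolution.
Syz_1 minimally generated by Koszul relations f_i*e_j - f_j*e_i (i<j): mu(Syz_1) = beta_2 = C(m,2) = m(m-1)/2
m=37
37*36/2 = 666


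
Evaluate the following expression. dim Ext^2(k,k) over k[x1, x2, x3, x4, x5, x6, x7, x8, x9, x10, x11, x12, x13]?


C(n,i)=C(13,2)=78


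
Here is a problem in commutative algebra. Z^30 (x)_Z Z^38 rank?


rank(M(x)N) = rank(M)*rank(N)
30*38 = 1140


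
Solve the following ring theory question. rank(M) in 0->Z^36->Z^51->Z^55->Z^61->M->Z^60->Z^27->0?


Alt sum=0:
(-1)^0*36 + (-1)^1*51 + (-1)^2*55 + (-1)^3*61 + (-1)^4*? + (-1)^5*60 + (-1)^6*27=0
rank(M)=54


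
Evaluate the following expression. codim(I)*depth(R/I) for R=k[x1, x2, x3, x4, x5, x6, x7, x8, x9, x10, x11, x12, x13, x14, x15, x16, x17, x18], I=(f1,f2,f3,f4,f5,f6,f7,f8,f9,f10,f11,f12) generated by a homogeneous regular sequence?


codim=12, depth=dim(R/I)=18-12=6
Product=12*6=72


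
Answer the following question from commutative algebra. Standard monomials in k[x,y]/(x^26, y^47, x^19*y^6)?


k[x,y]/I, I = (x^26, y^47, x^19*y^6)
Rect: 26x47=1222. Corner: (26-19)x(47-6)=287.
dim = 1222-287 = 935


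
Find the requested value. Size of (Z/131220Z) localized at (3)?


3-primary part: 131220=3^8*20
Size=3^8=6561


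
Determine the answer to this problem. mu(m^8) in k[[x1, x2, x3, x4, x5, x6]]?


C(n+d-1,d)=C(13,8)=1287


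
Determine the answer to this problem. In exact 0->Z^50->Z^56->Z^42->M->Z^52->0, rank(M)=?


Alt sum=0:
(-1)^0*50 + (-1)^1*56 + (-1)^2*42 + (-1)^3*? + (-1)^4*52=0
rank(M)=88


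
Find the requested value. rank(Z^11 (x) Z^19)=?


rank(M(x)N) = rank(M)*rank(N)
11*19 = 209


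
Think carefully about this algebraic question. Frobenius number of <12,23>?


gcd(12,23)=1 => F=ab-a-b=12*23-12-23=276-35=241


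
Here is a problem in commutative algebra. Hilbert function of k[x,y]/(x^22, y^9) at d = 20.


k[x,y], I = (x^22, y^9), d = 20
Need i < 22 and d-i < 9.
Range: 12 <= i <= 20.
H(20) = 9


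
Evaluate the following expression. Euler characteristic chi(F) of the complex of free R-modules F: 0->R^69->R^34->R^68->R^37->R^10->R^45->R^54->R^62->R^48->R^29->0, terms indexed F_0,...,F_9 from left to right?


chi = sum (-1)^i * rank:
(-1)^0*69=69
(-1)^1*34=-34
(-1)^2*68=68
(-1)^3*37=-37
(-1)^4*10=10
(-1)^5*45=-45
(-1)^6*54=54
(-1)^7*62=-62
(-1)^8*48=48
(-1)^9*29=-29
chi=42


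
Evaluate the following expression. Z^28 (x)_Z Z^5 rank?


rank(M(x)N) = rank(M)*rank(N)
28*5 = 140


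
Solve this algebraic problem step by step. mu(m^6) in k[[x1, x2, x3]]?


C(n+d-1,d)=C(8,6)=28


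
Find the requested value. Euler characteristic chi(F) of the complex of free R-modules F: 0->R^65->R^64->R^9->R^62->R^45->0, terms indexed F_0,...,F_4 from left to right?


chi = sum (-1)^i * rank:
(-1)^0*65=65
(-1)^1*64=-64
(-1)^2*9=9
(-1)^3*62=-62
(-1)^4*45=45
chi=-7


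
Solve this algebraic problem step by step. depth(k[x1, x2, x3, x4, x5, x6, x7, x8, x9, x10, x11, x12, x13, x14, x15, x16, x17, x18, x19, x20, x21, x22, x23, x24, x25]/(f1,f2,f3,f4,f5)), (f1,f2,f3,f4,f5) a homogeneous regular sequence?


depth(R)=25
depth(R/I)=25-5=20


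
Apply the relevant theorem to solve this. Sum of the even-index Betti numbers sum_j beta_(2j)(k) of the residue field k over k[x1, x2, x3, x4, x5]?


Koszul resolution: beta_i(k)=C(n,i), n=5
sum_even C(5,i) = 2^(n-1) = 2^4 = 16


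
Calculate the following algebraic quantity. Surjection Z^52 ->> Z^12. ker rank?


rank(ker) = 52-12 = 40


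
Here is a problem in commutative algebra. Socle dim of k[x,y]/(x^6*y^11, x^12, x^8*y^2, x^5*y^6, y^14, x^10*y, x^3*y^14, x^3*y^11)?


Socle = ann(m) = span of standard monomials u with x*u, y*u in I (staircase corners).
Redundant generators: x^3*y^14, x^6*y^11
Minimal generators: x^12, x^10*y, x^8*y^2, x^5*y^6, x^3*y^11, y^14
Corners: x^2y^13, x^4y^10, x^7y^5, x^9y, x^11
Socle dim=5


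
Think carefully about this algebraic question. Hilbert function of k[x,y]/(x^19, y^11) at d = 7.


k[x,y], I = (x^19, y^11), d = 7
Need i < 19 and d-i < 11.
Range: 0 <= i <= 7.
H(7) = 8


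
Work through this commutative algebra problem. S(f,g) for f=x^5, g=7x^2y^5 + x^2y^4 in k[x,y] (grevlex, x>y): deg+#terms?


LT(f)=x^5, LT(g)=7x^2y^5
lcm(LM)=x^5y^5
S(f,g) (scaled by 7 to clear denominators) = 7y^5*f - x^3*g = -x^5y^4
1 terms, deg 9.
9+1=10


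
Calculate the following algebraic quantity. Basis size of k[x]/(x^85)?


Basis: 1,x,...,x^84
dim=85


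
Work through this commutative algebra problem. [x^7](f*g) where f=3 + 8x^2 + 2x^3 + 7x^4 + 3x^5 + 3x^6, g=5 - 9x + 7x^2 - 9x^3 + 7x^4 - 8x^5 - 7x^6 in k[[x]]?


[x^7] = sum a_i*b_j, i+j=7
  8*-8=-64
  2*7=14
  7*-9=-63
  3*7=21
  3*-9=-27
Sum=-119


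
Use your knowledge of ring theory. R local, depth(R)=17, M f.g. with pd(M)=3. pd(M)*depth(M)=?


pd+depth=17
depth=17-3=14
pd*depth=3*14=42


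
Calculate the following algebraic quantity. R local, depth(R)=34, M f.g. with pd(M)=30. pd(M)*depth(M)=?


pd+depth=34
depth=34-30=4
pd*depth=30*4=120


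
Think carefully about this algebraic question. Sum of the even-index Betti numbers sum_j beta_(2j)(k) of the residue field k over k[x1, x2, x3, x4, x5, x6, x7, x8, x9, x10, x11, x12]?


Koszul resolution: beta_i(k)=C(n,i), n=12
sum_even C(12,i) = 2^(n-1) = 2^11 = 2048


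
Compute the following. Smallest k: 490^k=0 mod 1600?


490^k mod 1600:
k=1: 490
k=2: 100
k=3: 1000
k=4: 400
k=5: 800
k=6: 0
First zero at k = 6


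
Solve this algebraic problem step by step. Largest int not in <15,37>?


gcd(15,37)=1 => F=ab-a-b=15*37-15-37=555-52=503


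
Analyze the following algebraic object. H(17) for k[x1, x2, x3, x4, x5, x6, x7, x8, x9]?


C(d+n-1,n-1)=C(25,8)=1081575


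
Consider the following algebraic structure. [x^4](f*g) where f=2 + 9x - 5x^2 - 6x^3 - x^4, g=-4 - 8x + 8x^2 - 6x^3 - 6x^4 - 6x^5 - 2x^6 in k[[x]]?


[x^4] = sum a_i*b_j, i+j=4
  2*-6=-12
  9*-6=-54
  -5*8=-40
  -6*-8=48
  -1*-4=4
Sum=-54


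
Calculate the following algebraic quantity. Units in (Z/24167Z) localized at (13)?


Local ring = Z/2197Z.
phi(2197) = 13^2*(13-1) = 2028


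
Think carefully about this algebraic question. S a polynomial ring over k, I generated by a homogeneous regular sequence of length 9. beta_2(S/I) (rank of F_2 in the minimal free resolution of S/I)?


Regular sequence => Koszul complex is the minimal free resolution.
Syz_1 minimally generated by Koszul relations f_i*e_j - f_j*e_i (i<j): mu(Syz_1) = beta_2 = C(m,2) = m(m-1)/2
m=9
9*8/2 = 36


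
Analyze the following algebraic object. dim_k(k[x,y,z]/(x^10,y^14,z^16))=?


Basis: x^iy^jz^k, i<10,j<14,k<16
10*14*16=2240


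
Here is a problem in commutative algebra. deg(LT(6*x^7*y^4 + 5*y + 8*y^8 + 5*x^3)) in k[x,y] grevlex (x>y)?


LT: 6*x^7*y^4
deg_x=7, deg_y=4
Total=7+4=11


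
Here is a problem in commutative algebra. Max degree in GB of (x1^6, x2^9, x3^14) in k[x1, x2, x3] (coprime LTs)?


Pure powers, coprime LTs => already GB.
Degrees: 6, 9, 14
Max=14


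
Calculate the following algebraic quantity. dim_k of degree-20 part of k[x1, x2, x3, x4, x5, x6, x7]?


C(d+n-1,n-1)=C(26,6)=230230


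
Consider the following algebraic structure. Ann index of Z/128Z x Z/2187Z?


Exponent = lcm of the cyclic orders; pairwise coprime => product.
2^7*3^7=128*2187=279936


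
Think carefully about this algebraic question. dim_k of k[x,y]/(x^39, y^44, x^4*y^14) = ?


k[x,y]/I, I = (x^39, y^44, x^4*y^14)
Rect: 39x44=1716. Corner: (39-4)x(44-14)=1050.
dim = 1716-1050 = 666


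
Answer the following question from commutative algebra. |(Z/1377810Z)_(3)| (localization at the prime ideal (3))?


3-primary part: 1377810=3^9*70
Size=3^9=19683


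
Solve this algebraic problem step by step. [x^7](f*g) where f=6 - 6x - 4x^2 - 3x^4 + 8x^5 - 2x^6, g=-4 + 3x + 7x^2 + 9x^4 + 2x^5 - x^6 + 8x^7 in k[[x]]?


[x^7] = sum a_i*b_j, i+j=7
  6*8=48
  -6*-1=6
  -4*2=-8
  8*7=56
  -2*3=-6
Sum=96


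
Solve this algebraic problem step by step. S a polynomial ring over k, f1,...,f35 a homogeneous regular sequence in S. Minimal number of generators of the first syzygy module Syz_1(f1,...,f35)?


Regular sequence => Koszul complex is the minimal free resolution.
Syz_1 minimally generated by Koszul relations f_i*e_j - f_j*e_i (i<j): mu(Syz_1) = beta_2 = C(m,2) = m(m-1)/2
m=35
35*34/2 = 595


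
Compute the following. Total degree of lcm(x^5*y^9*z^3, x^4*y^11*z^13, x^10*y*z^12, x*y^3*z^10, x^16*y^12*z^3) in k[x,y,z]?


lcm = componentwise max:
x: max(5,4,10,1,16)=16
y: max(9,11,1,3,12)=12
z: max(3,13,12,10,3)=13
Total=16+12+13=41


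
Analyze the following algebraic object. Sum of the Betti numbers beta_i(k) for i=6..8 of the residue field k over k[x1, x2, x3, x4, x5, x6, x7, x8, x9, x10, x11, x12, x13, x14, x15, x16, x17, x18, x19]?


Koszul resolution: beta_i(k)=C(n,i), n=19
C(19,6)=27132, C(19,7)=50388, C(19,8)=75582
Sum=153102


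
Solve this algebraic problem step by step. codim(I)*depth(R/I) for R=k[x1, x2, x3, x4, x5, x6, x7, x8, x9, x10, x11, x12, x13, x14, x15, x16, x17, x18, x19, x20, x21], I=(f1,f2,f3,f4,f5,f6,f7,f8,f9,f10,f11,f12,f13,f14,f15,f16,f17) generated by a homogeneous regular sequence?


codim=17, depth=dim(R/I)=21-17=4
Product=17*4=68


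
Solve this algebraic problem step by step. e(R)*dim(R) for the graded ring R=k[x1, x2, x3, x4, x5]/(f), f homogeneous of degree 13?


e(R)=deg(f)=13, dim(R)=5-1=4
e*dim=13*4=52


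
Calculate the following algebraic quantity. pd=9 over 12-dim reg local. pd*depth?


pd+depth=12
depth=12-9=3
pd*depth=9*3=27


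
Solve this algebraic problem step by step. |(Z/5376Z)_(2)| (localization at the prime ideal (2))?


2-primary part: 5376=2^8*21
Size=2^8=256


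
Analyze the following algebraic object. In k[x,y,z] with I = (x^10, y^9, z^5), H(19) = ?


Need i<10, j<9, k<5 with i+j+k=19.
For each i, j ranges over max(0,19-i-4)..min(8,19-i):
  i=0: j in [15,8] -> 0
  i=1: j in [14,8] -> 0
  i=2: j in [13,8] -> 0
  i=3: j in [12,8] -> 0
  i=4: j in [11,8] -> 0
  i=5: j in [10,8] -> 0
  i=6: j in [9,8] -> 0
  i=7: j in [8,8] -> 1
  i=8: j in [7,8] -> 2
  i=9: j in [6,8] -> 3
H(19) = 0+0+0+0+0+0+0+1+2+3 = 6


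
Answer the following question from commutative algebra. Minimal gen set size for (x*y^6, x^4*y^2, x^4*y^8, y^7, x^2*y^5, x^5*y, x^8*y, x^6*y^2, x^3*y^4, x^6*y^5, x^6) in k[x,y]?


Remove redundant (divisible by others).
x^6*y^2 redundant.
x^4*y^8 redundant.
x^8*y redundant.
x^6*y^5 redundant.
Min: x^6, x^5*y, x^4*y^2, x^3*y^4, x^2*y^5, x*y^6, y^7
Count=7


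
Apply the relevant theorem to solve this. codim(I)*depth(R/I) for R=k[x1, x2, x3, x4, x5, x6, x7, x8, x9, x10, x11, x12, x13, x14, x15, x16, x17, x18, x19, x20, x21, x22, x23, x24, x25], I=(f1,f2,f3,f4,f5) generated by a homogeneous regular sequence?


codim=5, depth=dim(R/I)=25-5=20
Product=5*20=100


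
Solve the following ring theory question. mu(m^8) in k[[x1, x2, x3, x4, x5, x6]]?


C(n+d-1,d)=C(13,8)=1287


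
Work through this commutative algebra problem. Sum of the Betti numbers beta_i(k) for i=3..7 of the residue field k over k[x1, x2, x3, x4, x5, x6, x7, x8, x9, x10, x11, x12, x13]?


Koszul resolution: beta_i(k)=C(n,i), n=13
C(13,3)=286, C(13,4)=715, C(13,5)=1287, C(13,6)=1716, C(13,7)=1716
Sum=5720


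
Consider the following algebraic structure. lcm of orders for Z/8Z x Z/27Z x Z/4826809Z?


Exponent = lcm of the cyclic orders; pairwise coprime => product.
2^3*3^3*13^6=8*27*4826809=1042590744


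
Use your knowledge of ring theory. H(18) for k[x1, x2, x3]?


C(d+n-1,n-1)=C(20,2)=190


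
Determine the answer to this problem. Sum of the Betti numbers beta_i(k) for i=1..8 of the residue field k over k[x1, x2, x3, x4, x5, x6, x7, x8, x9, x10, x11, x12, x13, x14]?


Koszul resolution: beta_i(k)=C(n,i), n=14
C(14,1)=14, C(14,2)=91, C(14,3)=364, C(14,4)=1001, C(14,5)=2002, C(14,6)=3003, C(14,7)=3432, C(14,8)=3003
Sum=12910


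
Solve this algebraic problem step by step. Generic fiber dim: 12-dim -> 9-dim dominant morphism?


dim(fiber)=dim(X)-dim(Y)=12-9=3


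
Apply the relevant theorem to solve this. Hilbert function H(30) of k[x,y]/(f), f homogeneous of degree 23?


H(t)=d for t>=d-1.
d=23, t=30
H(30)=23


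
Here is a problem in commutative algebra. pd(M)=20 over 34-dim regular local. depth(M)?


pd+depth=depth(R)=34
depth=34-20=14


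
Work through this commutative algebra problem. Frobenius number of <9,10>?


gcd(9,10)=1 => F=ab-a-b=9*10-9-10=90-19=71


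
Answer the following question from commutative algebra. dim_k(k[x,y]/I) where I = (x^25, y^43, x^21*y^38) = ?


k[x,y]/I, I = (x^25, y^43, x^21*y^38)
Rect: 25x43=1075. Corner: (25-21)x(43-38)=20.
dim = 1075-20 = 1055


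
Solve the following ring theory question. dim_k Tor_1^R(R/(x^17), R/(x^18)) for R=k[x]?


Tor_1(R/I,R/J)=(I cap J)/IJ=(x^18)/(x^35)
dim=35-18=min(17,18)=17


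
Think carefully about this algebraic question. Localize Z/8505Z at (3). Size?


3-primary part: 8505=3^5*35
Size=3^5=243


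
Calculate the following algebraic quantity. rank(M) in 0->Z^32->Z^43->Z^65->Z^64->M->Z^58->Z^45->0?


Alt sum=0:
(-1)^0*32 + (-1)^1*43 + (-1)^2*65 + (-1)^3*64 + (-1)^4*? + (-1)^5*58 + (-1)^6*45=0
rank(M)=23


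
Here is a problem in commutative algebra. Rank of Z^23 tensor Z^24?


rank(M(x)N) = rank(M)*rank(N)
23*24 = 552


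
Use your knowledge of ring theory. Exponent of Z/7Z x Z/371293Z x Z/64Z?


Exponent = lcm of the cyclic orders; pairwise coprime => product.
7^1*13^5*2^6=7*371293*64=166339264


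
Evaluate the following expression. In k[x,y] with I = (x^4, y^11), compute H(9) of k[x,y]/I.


k[x,y], I = (x^4, y^11), d = 9
Need i < 4 and d-i < 11.
Range: 0 <= i <= 3.
H(9) = 4


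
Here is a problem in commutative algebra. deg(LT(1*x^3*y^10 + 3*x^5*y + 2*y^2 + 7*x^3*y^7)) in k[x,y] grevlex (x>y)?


LT: 1*x^3*y^10
deg_x=3, deg_y=10
Total=3+10=13


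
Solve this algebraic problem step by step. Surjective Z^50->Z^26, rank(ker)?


rank(ker) = 50-26 = 24


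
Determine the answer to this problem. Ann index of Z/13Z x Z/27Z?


Exponent = lcm of the cyclic orders; pairwise coprime => product.
13^1*3^3=13*27=351


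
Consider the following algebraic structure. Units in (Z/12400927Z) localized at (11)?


Local ring = Z/1771561Z.
phi(1771561) = 11^5*(11-1) = 1610510


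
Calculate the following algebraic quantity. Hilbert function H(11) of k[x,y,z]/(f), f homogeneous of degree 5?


C(13,2)-C(8,2)=78-28=50


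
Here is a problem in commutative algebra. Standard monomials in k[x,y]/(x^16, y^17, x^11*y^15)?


k[x,y]/I, I = (x^16, y^17, x^11*y^15)
Rect: 16x17=272. Corner: (16-11)x(17-15)=10.
dim = 272-10 = 262


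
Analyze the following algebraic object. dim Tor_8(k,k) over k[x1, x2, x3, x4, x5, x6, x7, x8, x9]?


Koszul: C(n,i)=C(9,8)=9


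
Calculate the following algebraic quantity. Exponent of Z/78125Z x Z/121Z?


Exponent = lcm of the cyclic orders; pairwise coprime => product.
5^7*11^2=78125*121=9453125


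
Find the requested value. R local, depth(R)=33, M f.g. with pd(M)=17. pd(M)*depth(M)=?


pd+depth=33
depth=33-17=16
pd*depth=17*16=272


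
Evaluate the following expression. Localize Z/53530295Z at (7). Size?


7-primary part: 53530295=7^7*65
Size=7^7=823543


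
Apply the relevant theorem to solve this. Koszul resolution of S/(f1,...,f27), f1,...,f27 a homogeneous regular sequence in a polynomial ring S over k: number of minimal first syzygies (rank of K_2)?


Regular sequence => Koszul complex is the minimal free resolution.
Syz_1 minimally generated by Koszul relations f_i*e_j - f_j*e_i (i<j): mu(Syz_1) = beta_2 = C(m,2) = m(m-1)/2
m=27
27*26/2 = 351


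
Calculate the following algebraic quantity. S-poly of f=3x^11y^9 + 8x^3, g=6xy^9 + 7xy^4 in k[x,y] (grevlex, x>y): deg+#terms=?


LT(f)=3x^11y^9, LT(g)=6xy^9
lcm(LM)=x^11y^9
S(f,g) (scaled by 18 to clear denominators) = 6*f - 3x^10*g = -21x^11y^4 + 48x^3
2 terms, deg 15.
15+2=17


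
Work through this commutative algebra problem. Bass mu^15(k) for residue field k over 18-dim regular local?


C(n,i)=C(18,15)=816


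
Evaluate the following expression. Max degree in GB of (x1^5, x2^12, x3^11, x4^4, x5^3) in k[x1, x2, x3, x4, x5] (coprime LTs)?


Pure powers, coprime LTs => already GB.
Degrees: 5, 12, 11, 4, 3
Max=12


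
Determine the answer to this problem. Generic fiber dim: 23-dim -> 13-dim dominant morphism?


dim(fiber)=dim(X)-dim(Y)=23-13=10


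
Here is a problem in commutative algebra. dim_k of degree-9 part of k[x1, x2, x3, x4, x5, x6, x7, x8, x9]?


C(d+n-1,n-1)=C(17,8)=24310


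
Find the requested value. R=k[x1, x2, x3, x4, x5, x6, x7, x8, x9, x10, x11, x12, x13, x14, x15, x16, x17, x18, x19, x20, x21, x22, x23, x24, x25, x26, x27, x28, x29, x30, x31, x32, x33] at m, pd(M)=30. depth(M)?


pd+depth=depth(R)=33
depth=33-30=3


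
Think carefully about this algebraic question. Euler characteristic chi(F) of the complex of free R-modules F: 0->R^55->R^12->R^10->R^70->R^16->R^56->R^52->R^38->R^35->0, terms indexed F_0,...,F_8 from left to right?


chi = sum (-1)^i * rank:
(-1)^0*55=55
(-1)^1*12=-12
(-1)^2*10=10
(-1)^3*70=-70
(-1)^4*16=16
(-1)^5*56=-56
(-1)^6*52=52
(-1)^7*38=-38
(-1)^8*35=35
chi=-8


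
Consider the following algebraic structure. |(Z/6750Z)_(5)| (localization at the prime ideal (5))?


5-primary part: 6750=5^3*54
Size=5^3=125


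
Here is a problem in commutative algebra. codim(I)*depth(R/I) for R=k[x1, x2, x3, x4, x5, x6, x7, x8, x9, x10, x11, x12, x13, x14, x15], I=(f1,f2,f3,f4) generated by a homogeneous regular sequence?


codim=4, depth=dim(R/I)=15-4=11
Product=4*11=44


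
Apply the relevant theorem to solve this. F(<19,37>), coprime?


gcd(19,37)=1 => F=ab-a-b=19*37-19-37=703-56=647


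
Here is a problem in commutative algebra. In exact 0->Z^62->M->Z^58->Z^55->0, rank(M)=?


Alt sum=0:
(-1)^0*62 + (-1)^1*? + (-1)^2*58 + (-1)^3*55=0
rank(M)=65


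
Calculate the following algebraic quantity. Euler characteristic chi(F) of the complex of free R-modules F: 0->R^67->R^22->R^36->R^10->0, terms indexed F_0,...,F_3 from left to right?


chi = sum (-1)^i * rank:
(-1)^0*67=67
(-1)^1*22=-22
(-1)^2*36=36
(-1)^3*10=-10
chi=71


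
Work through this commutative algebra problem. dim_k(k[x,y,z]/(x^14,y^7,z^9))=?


Basis: x^iy^jz^k, i<14,j<7,k<9
14*7*9=882


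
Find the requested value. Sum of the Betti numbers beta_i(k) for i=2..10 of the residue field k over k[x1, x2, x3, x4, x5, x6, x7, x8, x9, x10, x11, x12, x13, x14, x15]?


Koszul resolution: beta_i(k)=C(n,i), n=15
C(15,2)=105, C(15,3)=455, C(15,4)=1365, C(15,5)=3003, C(15,6)=5005, C(15,7)=6435, C(15,8)=6435, C(15,9)=5005, C(15,10)=3003
Sum=30811


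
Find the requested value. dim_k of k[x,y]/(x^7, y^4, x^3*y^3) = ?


k[x,y]/I, I = (x^7, y^4, x^3*y^3)
Rect: 7x4=28. Corner: (7-3)x(4-3)=4.
dim = 28-4 = 24


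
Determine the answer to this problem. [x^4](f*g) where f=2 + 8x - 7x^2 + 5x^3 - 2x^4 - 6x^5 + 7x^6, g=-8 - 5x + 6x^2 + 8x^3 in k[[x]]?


[x^4] = sum a_i*b_j, i+j=4
  8*8=64
  -7*6=-42
  5*-5=-25
  -2*-8=16
Sum=13


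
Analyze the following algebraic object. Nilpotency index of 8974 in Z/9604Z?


8974^k mod 9604:
k=1: 8974
k=2: 3136
k=3: 2744
k=4: 0
First zero at k = 4


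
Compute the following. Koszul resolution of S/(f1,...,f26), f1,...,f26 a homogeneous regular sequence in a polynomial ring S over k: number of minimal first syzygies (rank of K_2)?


Regular sequence => Koszul complex is the minimal free resolution.
Syz_1 minimally generated by Koszul relations f_i*e_j - f_j*e_i (i<j): mu(Syz_1) = beta_2 = C(m,2) = m(m-1)/2
m=26
26*25/2 = 325


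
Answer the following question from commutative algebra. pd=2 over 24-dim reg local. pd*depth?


pd+depth=24
depth=24-2=22
pd*depth=2*22=44


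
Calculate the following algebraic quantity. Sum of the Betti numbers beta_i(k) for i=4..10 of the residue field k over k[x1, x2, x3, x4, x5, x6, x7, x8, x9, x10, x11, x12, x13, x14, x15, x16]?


Koszul resolution: beta_i(k)=C(n,i), n=16
C(16,4)=1820, C(16,5)=4368, C(16,6)=8008, C(16,7)=11440, C(16,8)=12870, C(16,9)=11440, C(16,10)=8008
Sum=57954


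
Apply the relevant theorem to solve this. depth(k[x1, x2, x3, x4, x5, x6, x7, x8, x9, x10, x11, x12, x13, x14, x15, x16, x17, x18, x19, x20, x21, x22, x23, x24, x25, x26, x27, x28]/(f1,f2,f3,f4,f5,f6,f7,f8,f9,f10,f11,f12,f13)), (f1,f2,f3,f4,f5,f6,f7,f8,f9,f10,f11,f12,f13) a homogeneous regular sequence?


depth(R)=28
depth(R/I)=28-13=15


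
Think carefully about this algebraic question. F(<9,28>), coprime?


gcd(9,28)=1 => F=ab-a-b=9*28-9-28=252-37=215


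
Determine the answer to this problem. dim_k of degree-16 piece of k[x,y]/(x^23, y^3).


k[x,y], I = (x^23, y^3), d = 16
Need i < 23 and d-i < 3.
Range: 14 <= i <= 16.
H(16) = 3


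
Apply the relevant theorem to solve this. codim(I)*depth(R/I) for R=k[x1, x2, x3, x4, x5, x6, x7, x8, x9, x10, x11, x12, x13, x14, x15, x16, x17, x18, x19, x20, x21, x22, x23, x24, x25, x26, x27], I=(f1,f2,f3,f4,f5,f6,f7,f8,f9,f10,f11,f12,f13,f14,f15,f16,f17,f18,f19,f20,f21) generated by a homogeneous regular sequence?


codim=21, depth=dim(R/I)=27-21=6
Product=21*6=126


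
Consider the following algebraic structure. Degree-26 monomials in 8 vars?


C(d+n-1,n-1)=C(33,7)=4272048


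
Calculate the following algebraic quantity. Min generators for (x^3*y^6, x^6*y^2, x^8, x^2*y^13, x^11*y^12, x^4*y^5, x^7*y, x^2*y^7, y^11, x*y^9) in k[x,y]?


Remove redundant (divisible by others).
x^2*y^13 redundant.
x^11*y^12 redundant.
Min: x^8, x^7*y, x^6*y^2, x^4*y^5, x^3*y^6, x^2*y^7, x*y^9, y^11
Count=8


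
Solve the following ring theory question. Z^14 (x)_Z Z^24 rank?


rank(M(x)N) = rank(M)*rank(N)
14*24 = 336


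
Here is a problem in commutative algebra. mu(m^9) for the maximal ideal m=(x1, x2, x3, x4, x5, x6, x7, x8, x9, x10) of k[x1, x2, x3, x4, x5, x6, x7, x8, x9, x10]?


Graded Nakayama: mu(m^d) = dim_k (m^d/m^(d+1)) = #degree-9 monomials in 10 vars
C(n+d-1,d)=C(18,9)=48620


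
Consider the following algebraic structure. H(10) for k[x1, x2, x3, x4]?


C(d+n-1,n-1)=C(13,3)=286


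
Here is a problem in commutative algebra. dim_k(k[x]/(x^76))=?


Basis: 1,x,...,x^75
dim=76


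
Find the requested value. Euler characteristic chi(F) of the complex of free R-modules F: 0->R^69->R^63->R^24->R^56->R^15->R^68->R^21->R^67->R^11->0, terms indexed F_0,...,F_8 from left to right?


chi = sum (-1)^i * rank:
(-1)^0*69=69
(-1)^1*63=-63
(-1)^2*24=24
(-1)^3*56=-56
(-1)^4*15=15
(-1)^5*68=-68
(-1)^6*21=21
(-1)^7*67=-67
(-1)^8*11=11
chi=-114


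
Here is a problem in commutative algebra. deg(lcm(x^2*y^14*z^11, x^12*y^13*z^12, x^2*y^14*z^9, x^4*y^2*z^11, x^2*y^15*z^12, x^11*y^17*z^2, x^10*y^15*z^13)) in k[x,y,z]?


lcm = componentwise max:
x: max(2,12,2,4,2,11,10)=12
y: max(14,13,14,2,15,17,15)=17
z: max(11,12,9,11,12,2,13)=13
Total=12+17+13=42


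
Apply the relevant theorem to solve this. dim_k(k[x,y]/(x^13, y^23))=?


Basis: x^i*y^j, i<13, j<23
13*23=299


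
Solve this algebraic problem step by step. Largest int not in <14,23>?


gcd(14,23)=1 => F=ab-a-b=14*23-14-23=322-37=285


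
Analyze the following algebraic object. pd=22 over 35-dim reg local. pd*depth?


pd+depth=35
depth=35-22=13
pd*depth=22*13=286


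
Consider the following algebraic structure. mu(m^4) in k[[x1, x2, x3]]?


C(n+d-1,d)=C(6,4)=15


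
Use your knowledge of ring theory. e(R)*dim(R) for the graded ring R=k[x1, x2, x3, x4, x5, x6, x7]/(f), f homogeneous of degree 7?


e(R)=deg(f)=7, dim(R)=7-1=6
e*dim=7*6=42


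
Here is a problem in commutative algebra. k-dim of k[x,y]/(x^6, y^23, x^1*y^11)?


k[x,y]/I, I = (x^6, y^23, x^1*y^11)
Rect: 6x23=138. Corner: (6-1)x(23-11)=60.
dim = 138-60 = 78


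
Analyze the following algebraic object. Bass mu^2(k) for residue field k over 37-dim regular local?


C(n,i)=C(37,2)=666


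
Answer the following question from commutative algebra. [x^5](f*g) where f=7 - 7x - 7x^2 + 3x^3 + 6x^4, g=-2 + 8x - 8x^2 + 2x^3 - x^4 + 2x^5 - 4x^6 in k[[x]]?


[x^5] = sum a_i*b_j, i+j=5
  7*2=14
  -7*-1=7
  -7*2=-14
  3*-8=-24
  6*8=48
Sum=31


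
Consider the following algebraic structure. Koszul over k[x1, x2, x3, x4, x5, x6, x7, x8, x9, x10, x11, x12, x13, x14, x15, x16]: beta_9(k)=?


C(n,i)=C(16,9)=11440


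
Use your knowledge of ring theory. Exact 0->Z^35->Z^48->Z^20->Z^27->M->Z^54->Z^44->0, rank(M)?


Alt sum=0:
(-1)^0*35 + (-1)^1*48 + (-1)^2*20 + (-1)^3*27 + (-1)^4*? + (-1)^5*54 + (-1)^6*44=0
rank(M)=30


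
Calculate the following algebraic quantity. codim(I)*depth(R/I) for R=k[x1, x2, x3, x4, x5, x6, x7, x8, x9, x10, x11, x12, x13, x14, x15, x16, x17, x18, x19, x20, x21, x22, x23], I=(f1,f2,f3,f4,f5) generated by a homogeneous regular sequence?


codim=5, depth=dim(R/I)=23-5=18
Product=5*18=90


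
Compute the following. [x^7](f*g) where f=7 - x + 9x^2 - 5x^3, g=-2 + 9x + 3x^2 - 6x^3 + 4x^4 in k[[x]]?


[x^7] = sum a_i*b_j, i+j=7
  -5*4=-20
Sum=-20


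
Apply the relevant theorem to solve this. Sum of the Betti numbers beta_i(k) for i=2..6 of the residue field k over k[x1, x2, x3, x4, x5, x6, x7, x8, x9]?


Koszul resolution: beta_i(k)=C(n,i), n=9
C(9,2)=36, C(9,3)=84, C(9,4)=126, C(9,5)=126, C(9,6)=84
Sum=456


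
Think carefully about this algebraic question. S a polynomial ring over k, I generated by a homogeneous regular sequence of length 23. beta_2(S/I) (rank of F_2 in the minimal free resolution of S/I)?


Regular sequence => Koszul complex is the minimal free resolution.
Syz_1 minimally generated by Koszul relations f_i*e_j - f_j*e_i (i<j): mu(Syz_1) = beta_2 = C(m,2) = m(m-1)/2
m=23
23*22/2 = 253


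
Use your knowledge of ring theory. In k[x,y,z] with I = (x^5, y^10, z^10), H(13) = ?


Need i<5, j<10, k<10 with i+j+k=13.
For each i, j ranges over max(0,13-i-9)..min(9,13-i):
  i=0: j in [4,9] -> 6
  i=1: j in [3,9] -> 7
  i=2: j in [2,9] -> 8
  i=3: j in [1,9] -> 9
  i=4: j in [0,9] -> 10
H(13) = 6+7+8+9+10 = 40


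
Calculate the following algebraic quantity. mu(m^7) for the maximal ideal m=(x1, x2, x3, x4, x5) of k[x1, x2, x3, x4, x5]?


Graded Nakayama: mu(m^d) = dim_k (m^d/m^(d+1)) = #degree-7 monomials in 5 vars
C(n+d-1,d)=C(11,7)=330


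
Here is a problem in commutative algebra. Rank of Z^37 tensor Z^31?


rank(M(x)N) = rank(M)*rank(N)
37*31 = 1147


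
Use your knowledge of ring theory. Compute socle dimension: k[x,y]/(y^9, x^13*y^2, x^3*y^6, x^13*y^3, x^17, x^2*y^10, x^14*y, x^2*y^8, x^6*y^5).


Socle = ann(m) = span of standard monomials u with x*u, y*u in I (staircase corners).
Redundant generators: x^13*y^3, x^2*y^10
Minimal generators: x^17, x^14*y, x^13*y^2, x^6*y^5, x^3*y^6, x^2*y^8, y^9
Corners: xy^8, x^2y^7, x^5y^5, x^12y^4, x^13y, x^16
Socle dim=6


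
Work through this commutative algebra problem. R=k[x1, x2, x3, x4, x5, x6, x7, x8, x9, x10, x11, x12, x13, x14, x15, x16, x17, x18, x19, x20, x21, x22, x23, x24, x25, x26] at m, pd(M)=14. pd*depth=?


pd+depth=26
depth=26-14=12
pd*depth=14*12=168


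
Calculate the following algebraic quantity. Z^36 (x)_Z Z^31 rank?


rank(M(x)N) = rank(M)*rank(N)
36*31 = 1116


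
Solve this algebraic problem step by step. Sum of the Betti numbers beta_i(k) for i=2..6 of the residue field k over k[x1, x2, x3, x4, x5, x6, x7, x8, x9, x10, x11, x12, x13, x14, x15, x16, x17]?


Koszul resolution: beta_i(k)=C(n,i), n=17
C(17,2)=136, C(17,3)=680, C(17,4)=2380, C(17,5)=6188, C(17,6)=12376
Sum=21760


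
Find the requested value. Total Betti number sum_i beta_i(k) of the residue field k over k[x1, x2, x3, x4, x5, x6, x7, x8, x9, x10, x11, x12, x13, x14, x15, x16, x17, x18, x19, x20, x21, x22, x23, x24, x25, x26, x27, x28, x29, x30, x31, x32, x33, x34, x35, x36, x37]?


Koszul resolution: beta_i(k)=C(n,i), n=37
sum_i C(37,i) = 2^37 = 137438953472


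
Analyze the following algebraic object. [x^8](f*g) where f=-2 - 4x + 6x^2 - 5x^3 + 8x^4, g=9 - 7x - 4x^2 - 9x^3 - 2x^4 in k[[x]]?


[x^8] = sum a_i*b_j, i+j=8
  8*-2=-16
Sum=-16


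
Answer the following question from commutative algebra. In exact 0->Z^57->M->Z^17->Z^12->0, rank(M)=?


Alt sum=0:
(-1)^0*57 + (-1)^1*? + (-1)^2*17 + (-1)^3*12=0
rank(M)=62


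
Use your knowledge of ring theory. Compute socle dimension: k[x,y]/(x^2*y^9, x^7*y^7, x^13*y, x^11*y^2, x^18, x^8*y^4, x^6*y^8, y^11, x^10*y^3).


Socle = ann(m) = span of standard monomials u with x*u, y*u in I (staircase corners).
Minimal generators: x^18, x^13*y, x^11*y^2, x^10*y^3, x^8*y^4, x^7*y^7, x^6*y^8, x^2*y^9, y^11
Corners: xy^10, x^5y^8, x^6y^7, x^7y^6, x^9y^3, x^10y^2, x^12y, x^17
Socle dim=8


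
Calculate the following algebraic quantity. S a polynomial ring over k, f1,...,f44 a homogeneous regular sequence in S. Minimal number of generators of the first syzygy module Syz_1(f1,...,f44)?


Regular sequence => Koszul complex is the minimal free resolution.
Syz_1 minimally generated by Koszul relations f_i*e_j - f_j*e_i (i<j): mu(Syz_1) = beta_2 = C(m,2) = m(m-1)/2
m=44
44*43/2 = 946


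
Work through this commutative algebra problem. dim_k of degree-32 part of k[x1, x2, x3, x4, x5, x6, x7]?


C(d+n-1,n-1)=C(38,6)=2760681


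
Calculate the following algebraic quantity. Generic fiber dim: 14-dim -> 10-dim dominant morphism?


dim(fiber)=dim(X)-dim(Y)=14-10=4


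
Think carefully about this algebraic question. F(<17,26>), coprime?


gcd(17,26)=1 => F=ab-a-b=17*26-17-26=442-43=399


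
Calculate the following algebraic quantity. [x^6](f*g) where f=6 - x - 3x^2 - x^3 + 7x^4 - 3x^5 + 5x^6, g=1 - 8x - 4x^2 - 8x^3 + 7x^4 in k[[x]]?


[x^6] = sum a_i*b_j, i+j=6
  -3*7=-21
  -1*-8=8
  7*-4=-28
  -3*-8=24
  5*1=5
Sum=-12


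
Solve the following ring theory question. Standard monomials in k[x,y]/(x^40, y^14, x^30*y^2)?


k[x,y]/I, I = (x^40, y^14, x^30*y^2)
Rect: 40x14=560. Corner: (40-30)x(14-2)=120.
dim = 560-120 = 440


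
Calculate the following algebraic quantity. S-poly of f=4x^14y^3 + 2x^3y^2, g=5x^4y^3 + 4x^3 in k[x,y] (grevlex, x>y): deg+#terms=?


LT(f)=4x^14y^3, LT(g)=5x^4y^3
lcm(LM)=x^14y^3
S(f,g) (scaled by 20 to clear denominators) = 5*f - 4x^10*g = -16x^13 + 10x^3y^2
2 terms, deg 13.
13+2=15


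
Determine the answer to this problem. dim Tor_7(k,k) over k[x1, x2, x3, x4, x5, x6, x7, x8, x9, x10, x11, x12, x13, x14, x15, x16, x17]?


Koszul: C(n,i)=C(17,7)=19448


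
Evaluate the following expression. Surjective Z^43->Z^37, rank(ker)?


rank(ker) = 43-37 = 6


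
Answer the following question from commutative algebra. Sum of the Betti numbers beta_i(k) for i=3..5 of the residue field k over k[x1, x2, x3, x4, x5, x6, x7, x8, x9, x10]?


Koszul resolution: beta_i(k)=C(n,i), n=10
C(10,3)=120, C(10,4)=210, C(10,5)=252
Sum=582


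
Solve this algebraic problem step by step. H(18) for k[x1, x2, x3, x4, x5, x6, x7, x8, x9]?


C(d+n-1,n-1)=C(26,8)=1562275


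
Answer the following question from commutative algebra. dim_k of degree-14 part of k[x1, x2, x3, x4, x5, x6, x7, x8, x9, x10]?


C(d+n-1,n-1)=C(23,9)=817190


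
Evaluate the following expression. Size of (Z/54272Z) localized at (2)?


2-primary part: 54272=2^10*53
Size=2^10=1024


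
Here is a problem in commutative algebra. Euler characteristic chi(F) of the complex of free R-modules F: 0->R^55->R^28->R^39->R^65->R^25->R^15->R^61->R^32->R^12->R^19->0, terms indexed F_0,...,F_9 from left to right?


chi = sum (-1)^i * rank:
(-1)^0*55=55
(-1)^1*28=-28
(-1)^2*39=39
(-1)^3*65=-65
(-1)^4*25=25
(-1)^5*15=-15
(-1)^6*61=61
(-1)^7*32=-32
(-1)^8*12=12
(-1)^9*19=-19
chi=33


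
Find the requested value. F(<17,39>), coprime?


gcd(17,39)=1 => F=ab-a-b=17*39-17-39=663-56=607


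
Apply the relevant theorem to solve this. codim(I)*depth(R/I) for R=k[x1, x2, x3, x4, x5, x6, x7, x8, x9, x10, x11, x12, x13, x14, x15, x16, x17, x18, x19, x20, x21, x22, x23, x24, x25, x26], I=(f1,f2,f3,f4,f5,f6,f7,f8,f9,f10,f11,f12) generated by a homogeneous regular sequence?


codim=12, depth=dim(R/I)=26-12=14
Product=12*14=168


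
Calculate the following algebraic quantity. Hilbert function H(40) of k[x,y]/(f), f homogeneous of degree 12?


H(t)=d for t>=d-1.
d=12, t=40
H(40)=12


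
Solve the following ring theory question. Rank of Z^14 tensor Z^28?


rank(M(x)N) = rank(M)*rank(N)
14*28 = 392


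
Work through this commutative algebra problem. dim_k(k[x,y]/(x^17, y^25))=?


Basis: x^i*y^j, i<17, j<25
17*25=425


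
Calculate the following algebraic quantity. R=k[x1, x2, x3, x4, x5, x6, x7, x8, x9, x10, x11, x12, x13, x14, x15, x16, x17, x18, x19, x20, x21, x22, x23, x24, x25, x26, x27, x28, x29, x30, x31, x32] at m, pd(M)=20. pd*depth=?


pd+depth=32
depth=32-20=12
pd*depth=20*12=240


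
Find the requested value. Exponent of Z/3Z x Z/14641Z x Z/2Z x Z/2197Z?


Exponent = lcm of the cyclic orders; pairwise coprime => product.
3^1*11^4*2^1*13^3=3*14641*2*2197=192997662


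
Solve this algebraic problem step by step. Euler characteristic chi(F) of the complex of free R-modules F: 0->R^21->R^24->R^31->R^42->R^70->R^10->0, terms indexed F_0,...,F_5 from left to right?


chi = sum (-1)^i * rank:
(-1)^0*21=21
(-1)^1*24=-24
(-1)^2*31=31
(-1)^3*42=-42
(-1)^4*70=70
(-1)^5*10=-10
chi=46


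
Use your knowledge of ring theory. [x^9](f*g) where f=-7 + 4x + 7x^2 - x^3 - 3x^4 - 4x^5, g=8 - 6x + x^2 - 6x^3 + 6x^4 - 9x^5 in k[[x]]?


[x^9] = sum a_i*b_j, i+j=9
  -3*-9=27
  -4*6=-24
Sum=3


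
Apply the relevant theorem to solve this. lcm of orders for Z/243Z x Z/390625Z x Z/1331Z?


Exponent = lcm of the cyclic orders; pairwise coprime => product.
3^5*5^8*11^3=243*390625*1331=126341015625


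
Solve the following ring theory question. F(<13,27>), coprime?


gcd(13,27)=1 => F=ab-a-b=13*27-13-27=351-40=311


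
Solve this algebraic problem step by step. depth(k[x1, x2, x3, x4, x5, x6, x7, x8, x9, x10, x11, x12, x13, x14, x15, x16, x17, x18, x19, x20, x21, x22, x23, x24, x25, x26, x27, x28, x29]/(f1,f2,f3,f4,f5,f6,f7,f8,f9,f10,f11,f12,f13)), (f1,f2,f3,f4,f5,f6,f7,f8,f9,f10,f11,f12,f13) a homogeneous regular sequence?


depth(R)=29
depth(R/I)=29-13=16


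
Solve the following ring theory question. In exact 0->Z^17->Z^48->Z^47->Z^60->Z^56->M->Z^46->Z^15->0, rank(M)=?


Alt sum=0:
(-1)^0*17 + (-1)^1*48 + (-1)^2*47 + (-1)^3*60 + (-1)^4*56 + (-1)^5*? + (-1)^6*46 + (-1)^7*15=0
rank(M)=43


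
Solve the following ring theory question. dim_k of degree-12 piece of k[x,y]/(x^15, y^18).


k[x,y], I = (x^15, y^18), d = 12
Need i < 15 and d-i < 18.
Range: 0 <= i <= 12.
H(12) = 13


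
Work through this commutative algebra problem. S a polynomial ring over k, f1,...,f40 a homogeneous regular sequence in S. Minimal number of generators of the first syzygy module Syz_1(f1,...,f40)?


Regular sequence => Koszul complex is the minimal free resolution.
Syz_1 minimally generated by Koszul relations f_i*e_j - f_j*e_i (i<j): mu(Syz_1) = beta_2 = C(m,2) = m(m-1)/2
m=40
40*39/2 = 780


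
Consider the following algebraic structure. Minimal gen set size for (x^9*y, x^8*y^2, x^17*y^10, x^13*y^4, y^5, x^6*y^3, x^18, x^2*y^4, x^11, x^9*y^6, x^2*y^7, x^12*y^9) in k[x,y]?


Remove redundant (divisible by others).
x^17*y^10 redundant.
x^13*y^4 redundant.
x^18 redundant.
x^9*y^6 redundant.
x^2*y^7 redundant.
x^12*y^9 redundant.
Min: x^11, x^9*y, x^8*y^2, x^6*y^3, x^2*y^4, y^5
Count=6


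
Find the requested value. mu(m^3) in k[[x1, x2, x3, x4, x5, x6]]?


C(n+d-1,d)=C(8,3)=56


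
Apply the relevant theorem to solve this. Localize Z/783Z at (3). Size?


3-primary part: 783=3^3*29
Size=3^3=27


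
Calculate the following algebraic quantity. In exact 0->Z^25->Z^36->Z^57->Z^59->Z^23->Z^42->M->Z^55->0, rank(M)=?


Alt sum=0:
(-1)^0*25 + (-1)^1*36 + (-1)^2*57 + (-1)^3*59 + (-1)^4*23 + (-1)^5*42 + (-1)^6*? + (-1)^7*55=0
rank(M)=87


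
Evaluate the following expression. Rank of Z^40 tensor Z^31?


rank(M(x)N) = rank(M)*rank(N)
40*31 = 1240


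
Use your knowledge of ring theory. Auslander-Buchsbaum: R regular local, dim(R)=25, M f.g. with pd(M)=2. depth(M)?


pd+depth=depth(R)=25
depth=25-2=23


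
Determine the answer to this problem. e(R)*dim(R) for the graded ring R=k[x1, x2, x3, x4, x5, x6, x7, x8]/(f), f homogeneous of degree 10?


e(R)=deg(f)=10, dim(R)=8-1=7
e*dim=10*7=70


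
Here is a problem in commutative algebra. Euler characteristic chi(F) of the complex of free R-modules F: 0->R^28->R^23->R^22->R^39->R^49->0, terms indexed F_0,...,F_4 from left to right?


chi = sum (-1)^i * rank:
(-1)^0*28=28
(-1)^1*23=-23
(-1)^2*22=22
(-1)^3*39=-39
(-1)^4*49=49
chi=37


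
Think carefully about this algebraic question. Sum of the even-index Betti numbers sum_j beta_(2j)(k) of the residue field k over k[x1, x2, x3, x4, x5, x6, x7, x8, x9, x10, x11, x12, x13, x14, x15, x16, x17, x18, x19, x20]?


Koszul resolution: beta_i(k)=C(n,i), n=20
sum_even C(20,i) = 2^(n-1) = 2^19 = 524288


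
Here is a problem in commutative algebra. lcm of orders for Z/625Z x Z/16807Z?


Exponent = lcm of the cyclic orders; pairwise coprime => product.
5^4*7^5=625*16807=10504375


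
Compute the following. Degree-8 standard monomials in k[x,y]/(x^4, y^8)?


k[x,y], I = (x^4, y^8), d = 8
Need i < 4 and d-i < 8.
Range: 1 <= i <= 3.
H(8) = 3


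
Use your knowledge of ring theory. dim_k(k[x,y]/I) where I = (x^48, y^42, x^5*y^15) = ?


k[x,y]/I, I = (x^48, y^42, x^5*y^15)
Rect: 48x42=2016. Corner: (48-5)x(42-15)=1161.
dim = 2016-1161 = 855


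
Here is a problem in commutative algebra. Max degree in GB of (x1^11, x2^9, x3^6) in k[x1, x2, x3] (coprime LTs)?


Pure powers, coprime LTs => already GB.
Degrees: 11, 9, 6
Max=11


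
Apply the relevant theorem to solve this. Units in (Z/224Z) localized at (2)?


Local ring = Z/32Z.
phi(32) = 2^4*(2-1) = 16


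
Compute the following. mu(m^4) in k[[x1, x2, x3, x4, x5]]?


C(n+d-1,d)=C(8,4)=70


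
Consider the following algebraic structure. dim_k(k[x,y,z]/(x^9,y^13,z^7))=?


Basis: x^iy^jz^k, i<9,j<13,k<7
9*13*7=819


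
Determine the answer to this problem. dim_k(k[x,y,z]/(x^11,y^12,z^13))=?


Basis: x^iy^jz^k, i<11,j<12,k<13
11*12*13=1716


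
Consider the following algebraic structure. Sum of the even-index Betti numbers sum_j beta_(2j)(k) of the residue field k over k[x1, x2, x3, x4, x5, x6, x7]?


Koszul resolution: beta_i(k)=C(n,i), n=7
sum_even C(7,i) = 2^(n-1) = 2^6 = 64
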